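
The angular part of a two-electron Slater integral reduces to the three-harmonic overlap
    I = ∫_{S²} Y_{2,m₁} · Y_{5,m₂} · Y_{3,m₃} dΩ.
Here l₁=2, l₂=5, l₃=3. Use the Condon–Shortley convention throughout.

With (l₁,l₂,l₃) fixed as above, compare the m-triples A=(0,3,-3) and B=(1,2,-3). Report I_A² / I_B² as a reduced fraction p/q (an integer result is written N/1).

l's match ⇒ only the (l;m) 3-j factors differ between A and B.
A: triangle coeff Δ(2,5,3) = 1/2310; Σ_t [2,2]: t=2:+1/2880 = 1/2880; (3j)²=2/165 [(2 5 3; 0 3 -3)], sign=+1
B: triangle coeff Δ(2,5,3) = 1/2310; Σ_t [1,1]: t=1:−1/4320 = -1/4320; (3j)²=1/330 [(2 5 3; 1 2 -3)], sign=-1
I_A²/I_B² = (2/165)/(1/330) = 4/1

4/1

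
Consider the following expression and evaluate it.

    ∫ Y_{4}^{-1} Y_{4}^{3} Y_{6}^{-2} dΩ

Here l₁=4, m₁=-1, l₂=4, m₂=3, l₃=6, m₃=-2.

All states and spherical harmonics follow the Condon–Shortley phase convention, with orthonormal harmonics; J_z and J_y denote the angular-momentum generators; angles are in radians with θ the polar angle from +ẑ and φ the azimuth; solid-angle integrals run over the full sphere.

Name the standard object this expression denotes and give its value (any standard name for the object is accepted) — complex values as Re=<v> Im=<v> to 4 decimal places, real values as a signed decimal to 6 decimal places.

Gaunt coefficient, -0.165283

This is a Gaunt coefficient — the integral of a triple product of spherical harmonics over the sphere.
Checks pass: Σm=0; 14 even; l₃=6∈[0,8].
(2·4+1)(2·4+1)(2·6+1) = 1053
Δ: 2! 6! 6! / 15! → 1/1261260
sum: t=0:+1/4608 t=1:−1/1296 t=2:+1/4608 = -7/20736
3j²(4 4 6; 0 0 0) = Δ·Π!·Σ² = 20/1287  (sign -1)
sum: t=1:−1/34560 t=2:+1/8640 = 1/11520
3j²(4 4 6; -1 3 -2) = Δ·Π!·Σ² = 3/143  (sign +1)
combine: 4πI² = 1053·20/1287·3/143 = 540/1573
take √, sign -1: I = -0.16528277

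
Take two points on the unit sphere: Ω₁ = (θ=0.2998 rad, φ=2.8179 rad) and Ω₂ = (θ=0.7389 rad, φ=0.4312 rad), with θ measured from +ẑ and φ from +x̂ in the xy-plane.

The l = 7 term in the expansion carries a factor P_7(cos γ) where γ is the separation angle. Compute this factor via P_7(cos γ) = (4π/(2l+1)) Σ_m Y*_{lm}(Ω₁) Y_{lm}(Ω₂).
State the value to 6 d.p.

Term-by-term m-sum for l=7 (normalisation 4π/15 = 0.837758):
  [-7]  conj(Y_{7,-7})(Ω₁) = +0.000063+0.000075i ; Y_{7,-7}(Ω₂) = -0.031185-0.003861i ; Δ = -0.000002-0.000003i
  [-6]  conj(Y_{7,-6})(Ω₁) = -0.000430-0.001105i ; Y_{7,-6}(Ω₂) = -0.109723-0.067937i ; Δ = -0.000028+0.000151i
  [-5]  conj(Y_{7,-5})(Ω₁) = +0.000427+0.008947i ; Y_{7,-5}(Ω₂) = -0.171398-0.258663i ; Δ = +0.002241-0.001644i
  [-4]  conj(Y_{7,-4})(Ω₁) = +0.012888-0.045498i ; Y_{7,-4}(Ω₂) = -0.070250-0.452544i ; Δ = -0.021495-0.002636i
  [-3]  conj(Y_{7,-3})(Ω₁) = -0.099560+0.145615i ; Y_{7,-3}(Ω₂) = +0.089093-0.313134i ; Δ = +0.036727+0.044149i
  [-2]  conj(Y_{7,-2})(Ω₁) = +0.350853-0.265275i ; Y_{7,-2}(Ω₂) = -0.082236+0.095986i ; Δ = -0.003390+0.055492i
  [-1]  conj(Y_{7,-1})(Ω₁) = -0.573396+0.192370i ; Y_{7,-1}(Ω₂) = -0.353201+0.162499i ; Δ = +0.171264-0.161121i
  [+0]  conj(Y_{7,0})(Ω₁) = +0.090986-0.000000i ; Y_{7,0}(Ω₂) = +0.010069+0.000000i ; Δ = +0.000916+0.000000i
  [+1]  conj(Y_{7,1})(Ω₁) = +0.573396+0.192370i ; Y_{7,1}(Ω₂) = +0.353201+0.162499i ; Δ = +0.171264+0.161121i
  [+2]  conj(Y_{7,2})(Ω₁) = +0.350853+0.265275i ; Y_{7,2}(Ω₂) = -0.082236-0.095986i ; Δ = -0.003390-0.055492i
  [+3]  conj(Y_{7,3})(Ω₁) = +0.099560+0.145615i ; Y_{7,3}(Ω₂) = -0.089093-0.313134i ; Δ = +0.036727-0.044149i
  [+4]  conj(Y_{7,4})(Ω₁) = +0.012888+0.045498i ; Y_{7,4}(Ω₂) = -0.070250+0.452544i ; Δ = -0.021495+0.002636i
  [+5]  conj(Y_{7,5})(Ω₁) = -0.000427+0.008947i ; Y_{7,5}(Ω₂) = +0.171398-0.258663i ; Δ = +0.002241+0.001644i
  [+6]  conj(Y_{7,6})(Ω₁) = -0.000430+0.001105i ; Y_{7,6}(Ω₂) = -0.109723+0.067937i ; Δ = -0.000028-0.000151i
  [+7]  conj(Y_{7,7})(Ω₁) = -0.000063+0.000075i ; Y_{7,7}(Ω₂) = +0.031185-0.003861i ; Δ = -0.000002+0.000003i
Accumulated sum +0.371551+0.000000i; after 4π/(2l+1) scaling, +0.311270+0.000000i ⇒ P_7 = 0.311270

0.311270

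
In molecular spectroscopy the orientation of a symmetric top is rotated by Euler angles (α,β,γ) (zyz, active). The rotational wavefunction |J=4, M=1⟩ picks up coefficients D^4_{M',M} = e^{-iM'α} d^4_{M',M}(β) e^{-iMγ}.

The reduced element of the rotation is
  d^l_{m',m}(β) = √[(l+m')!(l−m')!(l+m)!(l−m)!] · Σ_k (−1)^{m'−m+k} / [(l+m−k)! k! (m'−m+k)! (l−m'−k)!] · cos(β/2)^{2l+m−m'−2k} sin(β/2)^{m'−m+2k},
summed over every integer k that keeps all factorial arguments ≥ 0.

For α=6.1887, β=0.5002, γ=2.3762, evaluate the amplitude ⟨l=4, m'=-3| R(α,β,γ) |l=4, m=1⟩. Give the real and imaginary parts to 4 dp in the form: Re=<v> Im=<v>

Split into d^4_{-3,1}(β=0.5002) × two z-phases.
Half-angle: c=0.968888, s=0.247501. N=√(1·5040·120·6)=1904.940944
k: max(0,(1)−(-3))=4 … min(4+(1),4−(-3))=5
  k=4: (−1)^0·1904.9409/(144)·0.9689^4·0.2475^4 = +0.043744
  k=5: (−1)^1·1904.9409/(240)·0.9689^2·0.2475^6 = -0.001713
d^4_{-3,1}(0.5002) = +0.043744 -0.001713 = +0.042031
Attach z-rotation phases: D = e^{-i(-3)(6.1887)}·(+0.042031)·e^{-i(1)(2.3762)} = -0.037244-0.019481i

Re=-0.0372 Im=-0.0195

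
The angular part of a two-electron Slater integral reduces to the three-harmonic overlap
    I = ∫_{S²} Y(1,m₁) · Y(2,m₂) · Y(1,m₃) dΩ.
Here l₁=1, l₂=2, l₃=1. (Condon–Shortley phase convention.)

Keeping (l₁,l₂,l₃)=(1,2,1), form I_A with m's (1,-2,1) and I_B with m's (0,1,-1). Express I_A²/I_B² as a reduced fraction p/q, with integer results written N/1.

l's match ⇒ only the (l;m) 3-j factors differ between A and B.
A: triangle coeff Δ(1,2,1) = 1/30; Σ_t [0,0]: t=0:+1/4 = 1/4; (3j)²=1/5 [(1 2 1; 1 -2 1)], sign=+1
B: triangle coeff Δ(1,2,1) = 1/30; Σ_t [1,1]: t=1:−1/2 = -1/2; (3j)²=1/10 [(1 2 1; 0 1 -1)], sign=-1
I_A²/I_B² = (1/5)/(1/10) = 2/1

2/1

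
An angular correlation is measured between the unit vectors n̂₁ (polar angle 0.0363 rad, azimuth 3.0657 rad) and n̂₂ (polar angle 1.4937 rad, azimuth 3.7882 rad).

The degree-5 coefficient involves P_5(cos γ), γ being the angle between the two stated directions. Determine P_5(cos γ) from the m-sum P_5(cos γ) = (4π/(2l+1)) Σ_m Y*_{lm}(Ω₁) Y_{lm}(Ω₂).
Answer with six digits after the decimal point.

Term-by-term m-sum for l=5 (normalisation 4π/11 = 1.142397):
  m=-5: Y*=(-0.000000, 0.000000)  Y=(0.455369, -0.041757)  product (-0.000000, 0.000000)
  m=-4: Y*=(0.000002, -0.000001)  Y=(-0.094930, -0.058878)  product (-0.000000, -0.000000)
  m=-3: Y*=(-0.000129, 0.000030)  Y=(-0.117073, -0.302715)  product (0.000024, 0.000035)
  m=-2: Y*=(0.004401, -0.000673)  Y=(-0.034925, 0.122569)  product (-0.000071, 0.000563)
  m=-1: Y*=(-0.092295, 0.007018)  Y=(-0.233890, 0.176555)  product (0.020348, -0.017937)
  m=+0: Y*=(0.926379, -0.000000)  Y=(0.131392, 0.000000)  product (0.121719, 0.000000)
  m=+1: Y*=(0.092295, 0.007018)  Y=(0.233890, 0.176555)  product (0.020348, 0.017937)
  m=+2: Y*=(0.004401, 0.000673)  Y=(-0.034925, -0.122569)  product (-0.000071, -0.000563)
  m=+3: Y*=(0.000129, 0.000030)  Y=(0.117073, -0.302715)  product (0.000024, -0.000035)
  m=+4: Y*=(0.000002, 0.000001)  Y=(-0.094930, 0.058878)  product (-0.000000, 0.000000)
  m=+5: Y*=(0.000000, 0.000000)  Y=(-0.455369, -0.041757)  product (-0.000000, -0.000000)
Σ over m = (0.162320, -0.000000); ×(4π/11) → (0.185434, -0.000000). Real part: 0.185434

0.185434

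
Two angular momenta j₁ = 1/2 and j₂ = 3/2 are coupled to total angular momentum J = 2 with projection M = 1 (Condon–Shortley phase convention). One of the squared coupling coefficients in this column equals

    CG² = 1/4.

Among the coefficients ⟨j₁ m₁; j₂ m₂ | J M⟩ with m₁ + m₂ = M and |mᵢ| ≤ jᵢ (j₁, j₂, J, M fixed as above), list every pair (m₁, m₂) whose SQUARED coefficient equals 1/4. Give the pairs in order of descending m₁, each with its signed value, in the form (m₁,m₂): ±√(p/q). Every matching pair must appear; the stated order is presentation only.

Admissible pairs with m₁+m₂ = M = 1: (-1/2,3/2), (1/2,1/2)
  (m₁,m₂)=(1/2,1/2): CG² = 3/4, CG = +√(3/4)
  (m₁,m₂)=(-1/2,3/2): CG² = 1/4, CG = +√(1/4)   ← matches the target
Pairs with CG² = 1/4: (-1/2,3/2): +√(1/4)

(-1/2,3/2): +√(1/4)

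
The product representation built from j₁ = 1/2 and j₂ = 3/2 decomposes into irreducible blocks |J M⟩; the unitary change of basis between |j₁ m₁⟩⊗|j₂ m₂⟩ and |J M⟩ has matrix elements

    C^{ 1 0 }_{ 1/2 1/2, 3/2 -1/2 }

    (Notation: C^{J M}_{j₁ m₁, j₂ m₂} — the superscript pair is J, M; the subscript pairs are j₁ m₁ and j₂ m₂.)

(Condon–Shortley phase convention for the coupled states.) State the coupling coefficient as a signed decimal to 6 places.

√[3·1!0!2!/4! · 1!0!1!2!1!1!] = √(1/2)
  +(−1)^0/∏(0,1,0,1,0,1)! = 1  (running 1)
⟨..|..⟩ = √(1/2)·(1) = +0.707107

+√(1/2) = +0.707107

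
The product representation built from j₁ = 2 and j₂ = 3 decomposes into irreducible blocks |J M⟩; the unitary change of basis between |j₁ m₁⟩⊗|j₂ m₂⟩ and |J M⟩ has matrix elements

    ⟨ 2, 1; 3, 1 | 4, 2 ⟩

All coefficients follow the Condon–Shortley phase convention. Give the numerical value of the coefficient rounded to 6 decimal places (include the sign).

triangle: 1!*3!*5!/10! = 720/3628800
(j±m)!: 3!*1!*4!*2!*6!*2! = 414720
prefactor² = (2J+1)*Δ*N² = 5184/7
  k=0: +1/(0!*1!*1!*4!*2!*1!) = 1/48
  k=1: −1/(1!*0!*0!*3!*3!*2!) = -1/72
Σ = 1/144  ⇒  CG² = 5184/7*(1/144)² = 1/28
CG = +√(1/28) = +0.188982

+0.188982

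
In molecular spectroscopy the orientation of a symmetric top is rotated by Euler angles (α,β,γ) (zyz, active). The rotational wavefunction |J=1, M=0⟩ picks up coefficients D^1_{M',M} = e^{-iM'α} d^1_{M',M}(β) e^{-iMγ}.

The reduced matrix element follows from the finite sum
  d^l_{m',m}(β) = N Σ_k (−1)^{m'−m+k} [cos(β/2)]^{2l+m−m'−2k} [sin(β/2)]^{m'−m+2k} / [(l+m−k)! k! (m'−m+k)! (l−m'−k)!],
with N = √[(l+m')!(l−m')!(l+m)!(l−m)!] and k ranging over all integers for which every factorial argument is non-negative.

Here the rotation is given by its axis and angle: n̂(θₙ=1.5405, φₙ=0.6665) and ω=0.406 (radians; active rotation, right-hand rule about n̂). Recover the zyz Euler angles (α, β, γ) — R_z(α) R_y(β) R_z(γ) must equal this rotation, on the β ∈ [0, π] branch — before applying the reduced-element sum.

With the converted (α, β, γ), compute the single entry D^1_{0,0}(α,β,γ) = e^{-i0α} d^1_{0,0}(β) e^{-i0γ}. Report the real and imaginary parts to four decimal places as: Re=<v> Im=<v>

Axis–angle → zyz. n̂ = (sinθₙcosφₙ, sinθₙsinφₙ, cosθₙ) = (+0.785630, +0.617955, +0.030292), ω = 0.4060.
R = I cosω + sinω [n̂]ₓ + (1−cosω) n̂n̂ᵀ gives
  R = [+0.968883, +0.027503, +0.245988; +0.051429, +0.949751, -0.308753; -0.242119, +0.311796, +0.918783]
β = atan2(√(R₁₃²+R₂₃²), R₃₃) = 0.405811; α = atan2(R₂₃, R₁₃) mod 2π = 5.385124; γ = atan2(R₃₂, −R₃₁) mod 2π = 0.910531
First d^1_{0,0}(β=0.4058), then the phase factors e^{-i(0)α} and e^{-i(0)γ}:
c=cos(0.405811/2)=0.979485, s=sin(0.405811/2)=0.201516; N=√[1·1·1·1]=1.000000
k∈{0,1} keeps every argument non-negative
  k=0: (−1)^0·1.0000/(1)·0.9795^2·0.2015^0 = +0.959391
  k=1: (−1)^1·1.0000/(1)·0.9795^0·0.2015^2 = -0.040609
d^1_{0,0}(0.4058) = +0.959391 -0.040609 = +0.918783
D = (+1.000000+0.000000i)·(+0.918783)·(+1.000000+0.000000i) = +0.918783+0.000000i

Re=0.9188 Im=0.0000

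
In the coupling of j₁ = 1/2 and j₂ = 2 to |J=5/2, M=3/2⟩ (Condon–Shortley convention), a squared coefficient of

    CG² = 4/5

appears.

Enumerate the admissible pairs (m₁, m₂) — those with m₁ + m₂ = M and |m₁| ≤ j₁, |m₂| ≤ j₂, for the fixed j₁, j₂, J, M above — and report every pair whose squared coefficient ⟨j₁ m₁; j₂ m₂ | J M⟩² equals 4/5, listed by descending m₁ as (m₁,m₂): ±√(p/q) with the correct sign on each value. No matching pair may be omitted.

Admissible pairs with m₁+m₂ = M = 3/2: (-1/2,2), (1/2,1)
  (m₁,m₂)=(1/2,1): CG² = 4/5, CG = +√(4/5)   ← matches the target
  (m₁,m₂)=(-1/2,2): CG² = 1/5, CG = +√(1/5)
Pairs with CG² = 4/5: (1/2,1): +√(4/5)

(1/2,1): +√(4/5)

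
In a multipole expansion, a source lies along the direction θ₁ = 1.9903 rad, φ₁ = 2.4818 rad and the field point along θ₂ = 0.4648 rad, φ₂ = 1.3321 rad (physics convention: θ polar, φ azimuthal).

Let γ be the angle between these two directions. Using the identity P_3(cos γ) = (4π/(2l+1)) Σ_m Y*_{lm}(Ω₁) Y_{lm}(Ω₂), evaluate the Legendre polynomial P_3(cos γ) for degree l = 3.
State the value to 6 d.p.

Summing Y*_{l m}(θ₁,φ₁)·Y_{l m}(θ₂,φ₂) over m ∈ [−3, 3]; prefactor 4π/(2·3+1) = 1.795196:
  term(m=-3) = -0.01138 - 0.00361j   from Y*(Ω₁)=0.12628 + 0.29167j, Y(Ω₂)=-0.02467 + 0.02835j
  term(m=-2) = 0.04243 - 0.04755j   from Y*(Ω₁)=-0.08631 + 0.33631j, Y(Ω₂)=-0.16303 - 0.08434j
  term(m=-1) = -0.00893 - 0.01993j   from Y*(Ω₁)=0.03976 - 0.03085j, Y(Ω₂)=0.10259 - 0.42162j
  term(m=+0) = 0.10955 + 0.00000j   from Y*(Ω₁)=0.32991 + 0.00000j, Y(Ω₂)=0.33205 + 0.00000j
  term(m=+1) = -0.00893 + 0.01993j   from Y*(Ω₁)=-0.03976 - 0.03085j, Y(Ω₂)=-0.10259 - 0.42162j
  term(m=+2) = 0.04243 + 0.04755j   from Y*(Ω₁)=-0.08631 - 0.33631j, Y(Ω₂)=-0.16303 + 0.08434j
  term(m=+3) = -0.01138 + 0.00361j   from Y*(Ω₁)=-0.12628 + 0.29167j, Y(Ω₂)=0.02467 + 0.02835j
Accumulated sum 0.15380 - 0.00000j; after 4π/(2l+1) scaling, 0.27610 - 0.00000j ⇒ P_3 = 0.276095

0.276095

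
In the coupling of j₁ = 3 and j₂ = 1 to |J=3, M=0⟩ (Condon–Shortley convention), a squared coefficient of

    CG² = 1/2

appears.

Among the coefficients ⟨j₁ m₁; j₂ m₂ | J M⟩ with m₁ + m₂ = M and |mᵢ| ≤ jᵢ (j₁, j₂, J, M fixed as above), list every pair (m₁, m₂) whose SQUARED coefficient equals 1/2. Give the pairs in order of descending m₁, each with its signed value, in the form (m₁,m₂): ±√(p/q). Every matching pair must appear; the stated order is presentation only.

(1,-1): +√(1/2); (-1,1): −√(1/2)

Admissible pairs with m₁+m₂ = M = 0: (-1,1), (0,0), (1,-1)
  (m₁,m₂)=(1,-1): CG² = 1/2, CG = +√(1/2)   ← matches the target
  (m₁,m₂)=(0,0): CG² = 0/1, CG = 0
  (m₁,m₂)=(-1,1): CG² = 1/2, CG = −√(1/2)   ← matches the target
Pairs with CG² = 1/2: (1,-1): +√(1/2); (-1,1): −√(1/2)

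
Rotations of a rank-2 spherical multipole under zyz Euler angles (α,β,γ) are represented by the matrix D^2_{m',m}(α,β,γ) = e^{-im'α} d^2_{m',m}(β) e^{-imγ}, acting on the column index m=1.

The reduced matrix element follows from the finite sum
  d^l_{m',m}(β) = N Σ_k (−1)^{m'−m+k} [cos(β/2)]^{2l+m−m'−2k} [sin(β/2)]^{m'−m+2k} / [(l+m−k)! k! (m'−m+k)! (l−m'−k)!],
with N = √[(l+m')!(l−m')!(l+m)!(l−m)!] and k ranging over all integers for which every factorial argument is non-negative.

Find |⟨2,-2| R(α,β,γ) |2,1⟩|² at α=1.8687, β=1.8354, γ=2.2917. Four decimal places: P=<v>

Split into d^2_{-2,1}(β=1.8354) × two z-phases.
Half-angle: c=0.607648, s=0.794206. N=√(1·24·6·1)=12.000000
Admissible k: 3..3 (factorial args all ≥0)
  k=3: (−1)^0·12.0000/(6)·0.6076^1·0.7942^3 = +0.608810
d^2_{-2,1}(1.8354) = +0.608810
|D^2_{-2,1}|² = |d^2_{-2,1}(β)|² = (+0.608810)² = 0.370650 (the z-rotation phases have unit modulus)

P=0.3707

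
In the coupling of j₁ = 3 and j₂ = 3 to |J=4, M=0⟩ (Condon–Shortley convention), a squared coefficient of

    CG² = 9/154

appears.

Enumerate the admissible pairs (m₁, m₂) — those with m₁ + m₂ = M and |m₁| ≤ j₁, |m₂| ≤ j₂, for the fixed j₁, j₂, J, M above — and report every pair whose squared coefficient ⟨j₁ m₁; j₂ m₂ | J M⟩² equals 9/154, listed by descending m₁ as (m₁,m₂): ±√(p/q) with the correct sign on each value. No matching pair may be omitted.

Admissible pairs with m₁+m₂ = M = 0: (-3,3), (-2,2), (-1,1), (0,0), (1,-1), (2,-2), (3,-3)
  (m₁,m₂)=(3,-3): CG² = 9/154, CG = +√(9/154)   ← matches the target
  (m₁,m₂)=(2,-2): CG² = 7/22, CG = +√(7/22)
  (m₁,m₂)=(1,-1): CG² = 1/154, CG = +√(1/154)
  (m₁,m₂)=(0,0): CG² = 18/77, CG = −√(18/77)
  (m₁,m₂)=(-1,1): CG² = 1/154, CG = +√(1/154)
  (m₁,m₂)=(-2,2): CG² = 7/22, CG = +√(7/22)
  (m₁,m₂)=(-3,3): CG² = 9/154, CG = +√(9/154)   ← matches the target
Pairs with CG² = 9/154: (3,-3): +√(9/154); (-3,3): +√(9/154)

(3,-3): +√(9/154); (-3,3): +√(9/154)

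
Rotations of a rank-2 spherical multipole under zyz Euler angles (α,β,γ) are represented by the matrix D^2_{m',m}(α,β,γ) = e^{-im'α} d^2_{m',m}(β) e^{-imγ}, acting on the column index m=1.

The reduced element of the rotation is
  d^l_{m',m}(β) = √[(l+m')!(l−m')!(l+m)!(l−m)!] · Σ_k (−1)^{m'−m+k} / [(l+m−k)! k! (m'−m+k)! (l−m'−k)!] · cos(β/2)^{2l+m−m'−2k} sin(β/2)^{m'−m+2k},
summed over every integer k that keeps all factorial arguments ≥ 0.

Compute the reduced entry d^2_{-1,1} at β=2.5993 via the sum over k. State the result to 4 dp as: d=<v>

d^2_{-1,1}(β=2.5993) via the finite sum:
Half-angle: c=0.267836, s=0.963465. N=√(1·6·6·1)=6.000000
The bounds max(0,m−m')=2 and min(l+m,l−m')=3 give 2 terms
  k=2: (−1)^0·6.0000/(2)·0.2678^2·0.9635^2 = +0.199770
  k=3: (−1)^1·6.0000/(6)·0.2678^0·0.9635^4 = -0.861674
d^2_{-1,1}(2.5993) = +0.199770 -0.861674 = -0.661904

d=-0.6619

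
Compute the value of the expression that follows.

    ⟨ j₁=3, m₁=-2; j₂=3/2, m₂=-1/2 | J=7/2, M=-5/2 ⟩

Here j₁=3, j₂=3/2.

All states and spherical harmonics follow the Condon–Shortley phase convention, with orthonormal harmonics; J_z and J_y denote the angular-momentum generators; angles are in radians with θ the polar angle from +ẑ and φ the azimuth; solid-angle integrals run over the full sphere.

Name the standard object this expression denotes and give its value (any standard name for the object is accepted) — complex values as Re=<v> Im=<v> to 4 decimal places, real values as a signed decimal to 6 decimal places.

This is a Clebsch–Gordan (vector-coupling) coefficient.
j₁+j₂−J=1  J+j₁−j₂=5  J−j₁+j₂=2  j₁+j₂+J+1=9
(j₁±m₁, j₂±m₂, J±M) = (1,5,1,2,1,6)
P² = 6400/7
sum k=0..1:
  [0] +1/120 = 1/120
  [1] −1/48 = -1/48
S = -1/80
C² = P²·S² = 1/7 ; C = -0.377964

Clebsch–Gordan coefficient, −√(1/7) ≈ -0.377964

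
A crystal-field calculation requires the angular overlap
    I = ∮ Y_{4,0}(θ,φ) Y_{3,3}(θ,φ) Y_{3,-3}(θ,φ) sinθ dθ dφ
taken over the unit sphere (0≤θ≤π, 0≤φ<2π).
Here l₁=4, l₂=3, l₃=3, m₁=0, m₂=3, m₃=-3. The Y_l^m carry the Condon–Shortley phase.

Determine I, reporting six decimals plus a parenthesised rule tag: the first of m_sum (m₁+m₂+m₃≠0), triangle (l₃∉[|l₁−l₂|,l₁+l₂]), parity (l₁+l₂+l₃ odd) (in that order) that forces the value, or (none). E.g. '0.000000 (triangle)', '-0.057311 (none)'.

-0.076935 (none)

Checks pass: Σm=0; 10 even; l₃=3∈[1,7].
(2·4+1)(2·3+1)(2·3+1) = 441
Δ: 4! 4! 2! / 11! → 1/34650
sum: t=1:−1/72 t=2:+1/16 t=3:−1/72 = 5/144
3j²(4 3 3; 0 0 0) = Δ·Π!·Σ² = 2/77  (sign -1)
sum: t=4:+1/1152 = 1/1152
3j²(4 3 3; 0 3 -3) = Δ·Π!·Σ² = 1/154  (sign +1)
combine: 4πI² = 441·2/77·1/154 = 9/121
take √, sign -1: I = -0.07693494
No selection rule forces the value: the integral is nonzero (none).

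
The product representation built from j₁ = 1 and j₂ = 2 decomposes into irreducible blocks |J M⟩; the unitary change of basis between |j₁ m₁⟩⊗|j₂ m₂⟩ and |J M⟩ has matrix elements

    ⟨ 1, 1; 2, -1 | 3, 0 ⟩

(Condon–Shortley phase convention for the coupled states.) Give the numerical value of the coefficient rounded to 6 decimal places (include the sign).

+√(1/5) ≈ +0.447214

triangle: 0!×2!×4!/7! = 48/5040
(j±m)!: 2!×0!×1!×3!×3!×3! = 432
prefactor² = (2J+1)×Δ×N² = 144/5
  k=0: +1/(0!×0!×0!×1!×2!×3!) = 1/12
Σ = 1/12  ⇒  CG² = 144/5×(1/12)² = 1/5
CG = +√(1/5) = +0.447214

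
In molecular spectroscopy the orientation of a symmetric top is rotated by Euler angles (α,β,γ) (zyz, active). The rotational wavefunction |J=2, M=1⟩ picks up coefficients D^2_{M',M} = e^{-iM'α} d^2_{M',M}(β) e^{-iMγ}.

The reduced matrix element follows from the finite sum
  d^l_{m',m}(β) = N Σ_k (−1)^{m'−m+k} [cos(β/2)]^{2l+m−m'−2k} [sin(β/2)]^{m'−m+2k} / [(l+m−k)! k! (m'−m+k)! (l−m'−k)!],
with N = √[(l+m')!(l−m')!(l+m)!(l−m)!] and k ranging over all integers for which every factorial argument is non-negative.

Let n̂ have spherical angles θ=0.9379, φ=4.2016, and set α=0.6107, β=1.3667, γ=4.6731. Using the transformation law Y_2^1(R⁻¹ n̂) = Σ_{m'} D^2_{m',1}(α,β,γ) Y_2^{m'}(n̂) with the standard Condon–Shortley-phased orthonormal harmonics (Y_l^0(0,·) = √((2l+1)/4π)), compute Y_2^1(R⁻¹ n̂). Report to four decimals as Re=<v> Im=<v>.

Need the full column D^2_{m',1} for m'=−2..2 at α=0.6107, β=1.3667, γ=4.6731.
cos(β/2)=0.775462, sin(β/2)=0.631394
d^2_{-2,1}: single k=3 term ⇒ +0.390384;  D = -0.371763+0.119130i
d^2_{-1,1}: k∈[2..3] ⇒ +0.719190 -0.158929 = +0.560261;  D = -0.339057+0.446018i
d^2_{0,1}: k∈[1..2] ⇒ +0.721203 -0.478121 = +0.243082;  D = -0.009548+0.242894i
d^2_{1,1}: k∈[0..1] ⇒ +0.361611 -0.719190 = -0.357579;  D = -0.193386-0.300773i
d^2_{2,1}: single k=0 term ⇒ -0.588860;  D = -0.544936-0.223162i
Y_2^{m'}(θ=0.9379,φ=4.2016) and Σ D·Y over m':
  (-0.3718+0.1191i)·(-0.1311-0.2142i)  (-0.3391+0.4460i)·(-0.1801+0.3214i)  (-0.0095+0.2429i)·(+0.0156+0.0000i)  (-0.1934-0.3008i)·(+0.1801+0.3214i)  (-0.5449-0.2232i)·(-0.1311+0.2142i)
Y_2^1(R⁻¹ n̂) = +0.172902-0.325308i

Re=0.1729 Im=-0.3253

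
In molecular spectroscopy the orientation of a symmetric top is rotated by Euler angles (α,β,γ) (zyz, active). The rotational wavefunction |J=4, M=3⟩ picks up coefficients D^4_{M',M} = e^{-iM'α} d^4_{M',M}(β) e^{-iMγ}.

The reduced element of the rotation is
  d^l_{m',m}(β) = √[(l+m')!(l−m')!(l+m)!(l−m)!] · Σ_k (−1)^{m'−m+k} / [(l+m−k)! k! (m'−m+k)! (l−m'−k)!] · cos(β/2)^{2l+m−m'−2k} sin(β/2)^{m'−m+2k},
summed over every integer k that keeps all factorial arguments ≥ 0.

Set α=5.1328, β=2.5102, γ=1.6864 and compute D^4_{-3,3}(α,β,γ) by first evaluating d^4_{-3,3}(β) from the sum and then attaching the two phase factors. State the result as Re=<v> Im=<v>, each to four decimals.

Re=0.1030 Im=0.1337

First d^4_{-3,3}(β=2.5102), then the phase factors e^{-i(-3)α} and e^{-i(3)γ}:
Half-angle: c=0.310478, s=0.950580. N=√(1·5040·5040·1)=5040.000000
k∈{6,7} keeps every argument non-negative
  k=6: (−1)^0·5040.0000/(720)·0.3105^2·0.9506^6 = +0.497845
  k=7: (−1)^1·5040.0000/(5040)·0.3105^0·0.9506^8 = -0.666670
d^4_{-3,3}(2.5102) = +0.497845 -0.666670 = -0.168825
D = (-0.952467+0.304643i)·(-0.168825)·(+0.339900+0.940461i) = +0.103025+0.133745i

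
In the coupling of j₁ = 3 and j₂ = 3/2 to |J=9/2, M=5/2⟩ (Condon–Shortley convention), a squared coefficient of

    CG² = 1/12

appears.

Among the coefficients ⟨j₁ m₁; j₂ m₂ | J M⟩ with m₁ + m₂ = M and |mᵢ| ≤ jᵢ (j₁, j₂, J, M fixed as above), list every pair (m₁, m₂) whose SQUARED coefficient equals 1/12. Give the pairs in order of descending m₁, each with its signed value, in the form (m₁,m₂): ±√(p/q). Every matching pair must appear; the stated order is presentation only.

Admissible pairs with m₁+m₂ = M = 5/2: (1,3/2), (2,1/2), (3,-1/2)
  (m₁,m₂)=(3,-1/2): CG² = 1/12, CG = +√(1/12)   ← matches the target
  (m₁,m₂)=(2,1/2): CG² = 1/2, CG = +√(1/2)
  (m₁,m₂)=(1,3/2): CG² = 5/12, CG = +√(5/12)
Pairs with CG² = 1/12: (3,-1/2): +√(1/12)

(3,-1/2): +√(1/12)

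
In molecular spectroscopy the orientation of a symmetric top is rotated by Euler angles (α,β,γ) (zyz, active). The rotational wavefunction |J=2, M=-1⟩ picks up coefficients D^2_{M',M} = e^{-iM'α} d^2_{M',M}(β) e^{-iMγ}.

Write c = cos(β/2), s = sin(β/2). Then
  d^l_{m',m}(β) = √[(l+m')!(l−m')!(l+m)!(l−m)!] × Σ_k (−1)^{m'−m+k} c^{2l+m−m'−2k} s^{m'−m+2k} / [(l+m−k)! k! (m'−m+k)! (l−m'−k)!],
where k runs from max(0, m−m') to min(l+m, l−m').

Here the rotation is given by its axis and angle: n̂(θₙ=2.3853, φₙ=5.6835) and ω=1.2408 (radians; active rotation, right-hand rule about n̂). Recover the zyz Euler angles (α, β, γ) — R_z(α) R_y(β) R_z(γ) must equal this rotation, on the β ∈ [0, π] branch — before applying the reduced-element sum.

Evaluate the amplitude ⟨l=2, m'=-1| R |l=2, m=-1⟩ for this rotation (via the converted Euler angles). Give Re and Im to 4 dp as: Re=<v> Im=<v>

Re=0.1756 Im=-0.2500

Axis–angle → zyz. n̂ = (sinθₙcosφₙ, sinθₙsinφₙ, cosθₙ) = (+0.566492, -0.387296, -0.727385), ω = 1.2408.
R = I cosω + sinω [n̂]ₓ + (1−cosω) n̂n̂ᵀ gives
  R = [+0.540964, +0.539832, -0.644934; -0.836444, +0.425432, -0.345499; +0.087864, +0.726353, +0.681683]
β = atan2(√(R₁₃²+R₂₃²), R₃₃) = 0.820736; α = atan2(R₂₃, R₁₃) mod 2π = 3.633400; γ = atan2(R₃₂, −R₃₁) mod 2π = 1.691178
D^2_{-1,-1}(3.6334,0.8207,1.6912) = e^{-i·-1·3.6334}·d^2_{-1,-1}(0.8207)·e^{-i·-1·1.6912}. Compute d first:
With c≡cos(β/2)=0.916974 and s≡sin(β/2)=0.398947, N=[1·6·1·6]^{1/2}=6.000000
The bounds max(0,m−m')=0 and min(l+m,l−m')=1 give 2 terms
  k=0: (−1)^0·6.0000/(6)·0.9170^4·0.3989^0 = +0.707014
  k=1: (−1)^1·6.0000/(2)·0.9170^2·0.3989^2 = -0.401481
d^2_{-1,-1}(0.8207) = +0.707014 -0.401481 = +0.305533
Attach z-rotation phases: D = e^{-i(-1)(3.6334)}·(+0.305533)·e^{-i(-1)(1.6912)} = +0.175578-0.250046i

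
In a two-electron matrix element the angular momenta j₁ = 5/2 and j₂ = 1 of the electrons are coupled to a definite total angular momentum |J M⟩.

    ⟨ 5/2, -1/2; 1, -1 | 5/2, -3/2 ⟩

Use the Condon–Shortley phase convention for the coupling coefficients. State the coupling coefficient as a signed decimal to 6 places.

j₁+j₂−J=1  J+j₁−j₂=4  J−j₁+j₂=1  j₁+j₂+J+1=7
(j₁±m₁, j₂±m₂, J±M) = (2,3,0,2,1,4)
P² = 576/35
sum k=0..0:
  [0] +1/6 = 1/6
S = 1/6
C² = P²·S² = 16/35 ; C = +0.676123

+0.676123  (= +√(16/35))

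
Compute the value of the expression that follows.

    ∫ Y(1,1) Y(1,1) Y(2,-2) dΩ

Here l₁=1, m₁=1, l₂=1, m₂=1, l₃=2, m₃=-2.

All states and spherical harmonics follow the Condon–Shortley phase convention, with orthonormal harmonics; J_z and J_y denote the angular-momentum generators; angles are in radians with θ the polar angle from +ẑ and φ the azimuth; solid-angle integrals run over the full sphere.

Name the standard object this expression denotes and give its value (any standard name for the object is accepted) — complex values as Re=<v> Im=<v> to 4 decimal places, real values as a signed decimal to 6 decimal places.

Gaunt coefficient, +0.309019

This is a Gaunt coefficient — the integral of a triple product of spherical harmonics over the sphere.
Checks pass: Σm=0; 4 even; l₃=2∈[0,2].
(2·1+1)(2·1+1)(2·2+1) = 45
Δ: 0! 2! 2! / 5! → 1/30
sum: t=0:+1/1 = 1/1
3j²(1 1 2; 0 0 0) = Δ·Π!·Σ² = 2/15  (sign +1)
sum: t=0:+1/4 = 1/4
3j²(1 1 2; 1 1 -2) = Δ·Π!·Σ² = 1/5  (sign +1)
combine: 4πI² = 45·2/15·1/5 = 6/5
take √, sign +1: I = 0.30901936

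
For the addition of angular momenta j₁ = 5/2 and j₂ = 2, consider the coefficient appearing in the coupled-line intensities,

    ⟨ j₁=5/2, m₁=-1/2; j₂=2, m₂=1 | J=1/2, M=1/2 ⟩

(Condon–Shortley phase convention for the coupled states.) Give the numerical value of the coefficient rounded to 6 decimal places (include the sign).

triangle: 4!×1!×0!/6! = 24/720
(j±m)!: 2!×3!×3!×1!×1!×0! = 72
prefactor² = (2J+1)×Δ×N² = 24/5
  k=3: −1/(3!×1!×0!×0!×1!×0!) = -1/6
Σ = -1/6  ⇒  CG² = 24/5×(-1/6)² = 2/15
CG = −√(2/15) = -0.365148

−√(2/15) ≈ -0.365148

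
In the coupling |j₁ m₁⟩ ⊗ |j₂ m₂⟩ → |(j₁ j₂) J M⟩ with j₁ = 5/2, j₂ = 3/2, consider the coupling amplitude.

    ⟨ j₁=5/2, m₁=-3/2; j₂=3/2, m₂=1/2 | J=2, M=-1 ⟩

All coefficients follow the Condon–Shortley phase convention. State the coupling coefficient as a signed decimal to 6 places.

√[5·2!3!1!/7! · 1!4!2!1!1!3!] = √(24/7)
  +(−1)^1/∏(1,1,3,1,0,0)! = -1/6  (running -1/6)
  +(−1)^2/∏(2,0,2,0,1,1)! = 1/4  (running 1/12)
⟨..|..⟩ = √(24/7)·(1/12) = +0.154303

+√(1/42) = +0.154303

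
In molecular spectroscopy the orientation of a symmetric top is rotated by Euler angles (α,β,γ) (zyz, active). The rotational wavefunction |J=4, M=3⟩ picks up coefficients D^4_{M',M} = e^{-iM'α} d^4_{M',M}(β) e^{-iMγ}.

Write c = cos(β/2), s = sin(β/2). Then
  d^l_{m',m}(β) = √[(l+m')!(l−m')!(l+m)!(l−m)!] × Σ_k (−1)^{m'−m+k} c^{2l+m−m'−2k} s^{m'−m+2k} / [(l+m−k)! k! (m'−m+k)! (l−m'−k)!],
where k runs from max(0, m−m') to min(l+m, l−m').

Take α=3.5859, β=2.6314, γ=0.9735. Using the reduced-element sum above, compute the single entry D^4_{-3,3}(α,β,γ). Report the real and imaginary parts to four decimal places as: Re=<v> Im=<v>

First d^4_{-3,3}(β=2.6314), then the phase factors e^{-i(-3)α} and e^{-i(3)γ}:
c=cos(2.631400/2)=0.252339, s=sin(2.631400/2)=0.967639; N=√[1·5040·5040·1]=5040.000000
Admissible k: 6..7 (factorial args all ≥0)
  k=6: (−1)^0·5040.0000/(720)·0.2523^2·0.9676^6 = +0.365886
  k=7: (−1)^1·5040.0000/(5040)·0.2523^0·0.9676^8 = -0.768612
d^4_{-3,3}(2.6314) = +0.365886 -0.768612 = -0.402726
Phases: e^{-i·(-3)·3.5859}=-0.235637-0.971841i, e^{-i·(3)·0.9735}=-0.975658-0.219296i ⇒ D=-0.006758-0.402669i

Re=-0.0068 Im=-0.4027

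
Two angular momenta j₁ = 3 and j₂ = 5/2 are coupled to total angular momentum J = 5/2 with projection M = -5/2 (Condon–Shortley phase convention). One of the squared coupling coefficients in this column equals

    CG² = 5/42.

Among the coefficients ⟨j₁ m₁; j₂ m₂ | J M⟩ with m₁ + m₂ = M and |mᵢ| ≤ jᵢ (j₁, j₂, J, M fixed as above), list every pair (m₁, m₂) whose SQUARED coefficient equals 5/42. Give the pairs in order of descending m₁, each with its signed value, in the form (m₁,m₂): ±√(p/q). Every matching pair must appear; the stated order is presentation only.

Admissible pairs with m₁+m₂ = M = -5/2: (-3,1/2), (-2,-1/2), (-1,-3/2), (0,-5/2)
  (m₁,m₂)=(0,-5/2): CG² = 5/42, CG = +√(5/42)   ← matches the target
  (m₁,m₂)=(-1,-3/2): CG² = 2/7, CG = −√(2/7)
  (m₁,m₂)=(-2,-1/2): CG² = 5/14, CG = +√(5/14)
  (m₁,m₂)=(-3,1/2): CG² = 5/21, CG = −√(5/21)
Pairs with CG² = 5/42: (0,-5/2): +√(5/42)

(0,-5/2): +√(5/42)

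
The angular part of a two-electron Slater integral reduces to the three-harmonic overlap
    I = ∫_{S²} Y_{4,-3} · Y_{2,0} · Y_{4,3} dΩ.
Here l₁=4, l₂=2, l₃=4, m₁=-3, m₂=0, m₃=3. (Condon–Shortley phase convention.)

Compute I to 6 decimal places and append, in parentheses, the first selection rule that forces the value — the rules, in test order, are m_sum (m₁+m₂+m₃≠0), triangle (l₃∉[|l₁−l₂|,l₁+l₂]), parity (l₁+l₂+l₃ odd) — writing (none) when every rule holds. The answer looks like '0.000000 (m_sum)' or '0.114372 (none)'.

0.057344 (none)

Rules hold: Σm=0, L=10 even, 2≤4≤6.
N = 9·5·9 = 405
Δ = 2!·6!·2!/11! = 1/13860
Racah Σ t=0..2: t=0:+1/192 t=1:−1/36 t=2:+1/192 = -5/288
⇒ 3j(4 2 4; 0 0 0)² = 20/693, sgn -1
Racah Σ t=1..2: t=1:−1/720 t=2:+1/480 = 1/1440
⇒ 3j(4 2 4; -3 0 3)² = 7/1980, sgn -1
4πI² = N·(3j₀)²·(3jₘ)² = 5/121
I = +1·√(0.0413223/4π) = 0.05734392
No selection rule forces the value: the integral is nonzero (none).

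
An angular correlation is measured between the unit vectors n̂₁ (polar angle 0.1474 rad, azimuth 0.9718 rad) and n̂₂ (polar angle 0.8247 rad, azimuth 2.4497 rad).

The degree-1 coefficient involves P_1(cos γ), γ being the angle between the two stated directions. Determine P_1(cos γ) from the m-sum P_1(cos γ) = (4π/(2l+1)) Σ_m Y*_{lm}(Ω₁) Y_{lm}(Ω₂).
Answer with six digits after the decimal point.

0.681421

Term-by-term m-sum for l=1 (normalisation 4π/3 = 4.188790):
  [-1]  conj(Y_{1,-1})(Ω₁) = (0.028609, 0.041908) ; Y_{1,-1}(Ω₂) = (-0.195368, -0.161867) ; Δ = (0.001194, -0.012818)
  [+0]  conj(Y_{1,0})(Ω₁) = (0.483304, -0.000000) ; Y_{1,0}(Ω₂) = (0.331652, 0.000000) ; Δ = (0.160289, 0.000000)
  [+1]  conj(Y_{1,1})(Ω₁) = (-0.028609, 0.041908) ; Y_{1,1}(Ω₂) = (0.195368, -0.161867) ; Δ = (0.001194, 0.012818)
Total Σ_m = (0.162677, 0.000000). Multiply by 4.188790: (0.681421, 0.000000). P_1(cos γ) = 0.681421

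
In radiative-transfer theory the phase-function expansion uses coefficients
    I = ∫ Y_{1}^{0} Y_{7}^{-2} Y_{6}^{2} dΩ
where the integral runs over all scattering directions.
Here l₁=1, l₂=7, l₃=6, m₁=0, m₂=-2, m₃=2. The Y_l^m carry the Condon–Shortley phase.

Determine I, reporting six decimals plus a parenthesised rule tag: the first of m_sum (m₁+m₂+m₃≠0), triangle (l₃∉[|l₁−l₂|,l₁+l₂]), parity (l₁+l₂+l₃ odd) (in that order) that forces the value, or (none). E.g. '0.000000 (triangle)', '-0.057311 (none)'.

0.234717 (none)

m-sum 0 ✓  L=14 even ✓  6≤6≤8 ✓
Π(2lᵢ+1) = 3×15×13 = 585
triangle coeff Δ(1,7,6) = 1/1365
Σ_t [1,1]: t=1:−1/518400 = -1/518400
(3j)²=7/195 [(1 7 6; 0 0 0)], sign=-1
Σ_t [1,1]: t=1:−1/967680 = -1/967680
(3j)²=3/91 [(1 7 6; 0 -2 2)], sign=-1
⇒ 4πI² = 9/13
I = (+1)√(9/13/(4π)) = 0.23471705
No selection rule forces the value: the integral is nonzero (none).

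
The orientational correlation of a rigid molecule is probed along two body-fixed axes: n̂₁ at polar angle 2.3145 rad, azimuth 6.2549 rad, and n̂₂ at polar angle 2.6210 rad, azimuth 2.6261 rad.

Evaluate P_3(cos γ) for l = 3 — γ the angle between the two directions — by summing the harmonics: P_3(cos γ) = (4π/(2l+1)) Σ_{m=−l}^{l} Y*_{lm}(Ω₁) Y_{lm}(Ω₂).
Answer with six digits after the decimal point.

Summing Y*_{l m}(θ₁,φ₁)·Y_{l m}(θ₂,φ₂) over m ∈ [−3, 3]; prefactor 4π/(2·3+1) = 1.795196:
  m=-3: Y*=+0.165721-0.014096i  Y=-0.001248-0.051327i  product -0.000930-0.008488i
  m=-2: Y*=-0.374167+0.021189i  Y=-0.112738-0.188156i  product +0.046170+0.068013i
  m=-1: Y*=+0.307124-0.008689i  Y=-0.386429-0.218948i  product -0.120584-0.063886i
  m=+0: Y*=+0.178933-0.000000i  Y=-0.247011+0.000000i  product -0.044198+0.000000i
  m=+1: Y*=-0.307124-0.008689i  Y=+0.386429-0.218948i  product -0.120584+0.063886i
  m=+2: Y*=-0.374167-0.021189i  Y=-0.112738+0.188156i  product +0.046170-0.068013i
  m=+3: Y*=-0.165721-0.014096i  Y=+0.001248-0.051327i  product -0.000930+0.008488i
Accumulated sum -0.194888+0.000000i; after 4π/(2l+1) scaling, -0.349862+0.000000i ⇒ P_3 = -0.349862

-0.349862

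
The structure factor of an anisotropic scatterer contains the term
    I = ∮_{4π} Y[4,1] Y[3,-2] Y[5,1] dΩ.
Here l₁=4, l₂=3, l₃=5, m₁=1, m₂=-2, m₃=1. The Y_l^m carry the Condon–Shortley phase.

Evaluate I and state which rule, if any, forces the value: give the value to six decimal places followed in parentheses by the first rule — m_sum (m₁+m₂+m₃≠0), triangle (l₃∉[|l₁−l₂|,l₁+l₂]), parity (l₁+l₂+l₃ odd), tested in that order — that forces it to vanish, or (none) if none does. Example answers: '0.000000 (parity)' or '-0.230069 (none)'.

Checks pass: Σm=0; 12 even; l₃=5∈[1,7].
(2·4+1)(2·3+1)(2·5+1) = 693
Δ: 2! 6! 4! / 13! → 1/180180
sum: t=0:+1/576 t=1:−1/144 t=2:+1/576 = -1/288
3j²(4 3 5; 0 0 0) = Δ·Π!·Σ² = 20/1001  (sign +1)
sum: t=0:+1/432 t=1:−1/1152 = 5/3456
3j²(4 3 5; 1 -2 1) = Δ·Π!·Σ² = 625/36036  (sign +1)
combine: 4πI² = 693·20/1001·625/36036 = 3125/13013
take √, sign +1: I = 0.13823925
No selection rule forces the value: the integral is nonzero (none).

0.138239 (none)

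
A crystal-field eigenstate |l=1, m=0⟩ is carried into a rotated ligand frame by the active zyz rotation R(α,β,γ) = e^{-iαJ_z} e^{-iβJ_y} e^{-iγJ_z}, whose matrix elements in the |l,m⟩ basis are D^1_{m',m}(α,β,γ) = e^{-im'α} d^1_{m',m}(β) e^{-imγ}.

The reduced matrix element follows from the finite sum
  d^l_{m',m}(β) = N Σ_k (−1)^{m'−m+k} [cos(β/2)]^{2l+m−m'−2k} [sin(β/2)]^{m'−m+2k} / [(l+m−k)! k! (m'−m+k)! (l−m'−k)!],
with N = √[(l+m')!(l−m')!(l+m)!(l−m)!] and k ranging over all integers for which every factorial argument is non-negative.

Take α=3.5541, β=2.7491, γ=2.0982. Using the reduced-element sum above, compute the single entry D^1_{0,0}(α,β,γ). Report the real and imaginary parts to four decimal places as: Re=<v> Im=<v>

Re=-0.9240 Im=0.0000

First d^1_{0,0}(β=2.7491), then the phase factors e^{-i(0)α} and e^{-i(0)γ}:
With c≡cos(β/2)=0.194989 and s≡sin(β/2)=0.980805, N=[1·1·1·1]^{1/2}=1.000000
Admissible k: 0..1 (factorial args all ≥0)
  k=0: (−1)^0·1.0000/(1)·0.1950^2·0.9808^0 = +0.038021
  k=1: (−1)^1·1.0000/(1)·0.1950^0·0.9808^2 = -0.961979
d^1_{0,0}(2.7491) = +0.038021 -0.961979 = -0.923959
Phases: e^{-i·(0)·3.5541}=+1.000000+0.000000i, e^{-i·(0)·2.0982}=+1.000000+0.000000i ⇒ D=-0.923959+0.000000i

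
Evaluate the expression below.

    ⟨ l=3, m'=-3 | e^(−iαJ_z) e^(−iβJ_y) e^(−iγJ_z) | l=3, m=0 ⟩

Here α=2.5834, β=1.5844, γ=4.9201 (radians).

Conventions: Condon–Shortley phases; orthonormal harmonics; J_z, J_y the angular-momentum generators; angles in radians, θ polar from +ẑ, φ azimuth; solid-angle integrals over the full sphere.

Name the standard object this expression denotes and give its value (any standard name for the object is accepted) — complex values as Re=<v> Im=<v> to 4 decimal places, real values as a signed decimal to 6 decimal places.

This is a Wigner D-matrix element — the rotation-matrix element ⟨l m'| R(α,β,γ) |l m⟩ in the angular-momentum basis.
D^3_{-3,0}(2.5834,1.5844,4.9201) = e^{-i·-3·2.5834}·d^3_{-3,0}(1.5844)·e^{-i·0·4.9201}. Compute d first:
With c≡cos(β/2)=0.702281 and s≡sin(β/2)=0.711900, N=[1·720·6·6]^{1/2}=160.996894
Admissible k: 3..3 (factorial args all ≥0)
  k=3: (−1)^0·160.9969/(36)·0.7023^3·0.7119^3 = +0.558862
d^3_{-3,0}(1.5844) = +0.558862
Attach z-rotation phases: D = e^{-i(-3)(2.5834)}·(+0.558862)·e^{-i(0)(4.9201)} = +0.057896+0.555855i

Wigner D-matrix element, Re=0.0579 Im=0.5559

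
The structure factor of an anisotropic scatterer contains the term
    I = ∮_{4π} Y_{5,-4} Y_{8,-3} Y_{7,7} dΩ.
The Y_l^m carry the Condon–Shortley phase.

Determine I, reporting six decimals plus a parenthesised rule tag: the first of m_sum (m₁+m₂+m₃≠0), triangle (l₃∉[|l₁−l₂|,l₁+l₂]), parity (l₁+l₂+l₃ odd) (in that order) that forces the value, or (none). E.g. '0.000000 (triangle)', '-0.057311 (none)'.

-0.054428 (none)

m-sum 0 ✓  L=20 even ✓  3≤7≤13 ✓
Π(2lᵢ+1) = 11×17×15 = 2805
triangle coeff Δ(5,8,7) = 1/814773960
Σ_t [1,5]: t=1:−1/87091200 t=2:+1/4976640 t=3:−1/2073600 t=4:+1/4976640 t=5:−1/87091200 = -1/9676800
(3j)²=360/46189 [(5 8 7; 0 0 0)], sign=+1
Σ_t [5,5]: t=5:−1/10450944000 = -1/10450944000
(3j)²=11/6460 [(5 8 7; -4 -3 7)], sign=-1
⇒ 4πI² = 2970/79781
I = (-1)√(2970/79781/(4π)) = -0.05442815
No selection rule forces the value: the integral is nonzero (none).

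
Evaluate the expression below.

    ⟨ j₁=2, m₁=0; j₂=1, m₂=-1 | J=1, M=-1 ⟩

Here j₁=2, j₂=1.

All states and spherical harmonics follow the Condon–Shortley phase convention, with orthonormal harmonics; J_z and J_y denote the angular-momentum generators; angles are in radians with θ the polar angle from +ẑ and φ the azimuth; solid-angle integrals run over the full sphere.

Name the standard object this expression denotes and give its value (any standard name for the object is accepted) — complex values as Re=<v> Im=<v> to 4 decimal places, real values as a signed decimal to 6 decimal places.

This is a Clebsch–Gordan (vector-coupling) coefficient.
√[3·2!2!0!/5! · 2!2!0!2!0!2!] = √(8/5)
  +(−1)^0/∏(0,2,2,0,0,0)! = 1/4  (running 1/4)
⟨..|..⟩ = √(8/5)·(1/4) = +0.316228

Clebsch–Gordan coefficient, +√(1/10) ≈ +0.316228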